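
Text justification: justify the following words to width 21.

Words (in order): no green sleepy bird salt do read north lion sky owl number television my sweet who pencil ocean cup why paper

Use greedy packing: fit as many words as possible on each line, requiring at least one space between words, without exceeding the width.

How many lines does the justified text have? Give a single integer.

Line 1: ['no', 'green', 'sleepy', 'bird'] (min_width=20, slack=1)
Line 2: ['salt', 'do', 'read', 'north'] (min_width=18, slack=3)
Line 3: ['lion', 'sky', 'owl', 'number'] (min_width=19, slack=2)
Line 4: ['television', 'my', 'sweet'] (min_width=19, slack=2)
Line 5: ['who', 'pencil', 'ocean', 'cup'] (min_width=20, slack=1)
Line 6: ['why', 'paper'] (min_width=9, slack=12)
Total lines: 6

Answer: 6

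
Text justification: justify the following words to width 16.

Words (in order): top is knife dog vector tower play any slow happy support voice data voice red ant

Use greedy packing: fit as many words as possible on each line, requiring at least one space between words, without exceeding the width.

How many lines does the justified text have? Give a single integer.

Answer: 6

Derivation:
Line 1: ['top', 'is', 'knife', 'dog'] (min_width=16, slack=0)
Line 2: ['vector', 'tower'] (min_width=12, slack=4)
Line 3: ['play', 'any', 'slow'] (min_width=13, slack=3)
Line 4: ['happy', 'support'] (min_width=13, slack=3)
Line 5: ['voice', 'data', 'voice'] (min_width=16, slack=0)
Line 6: ['red', 'ant'] (min_width=7, slack=9)
Total lines: 6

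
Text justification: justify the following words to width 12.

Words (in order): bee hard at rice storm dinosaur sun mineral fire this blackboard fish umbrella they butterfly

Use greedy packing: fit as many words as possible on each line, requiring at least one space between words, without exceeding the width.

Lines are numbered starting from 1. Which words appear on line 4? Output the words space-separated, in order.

Answer: mineral fire

Derivation:
Line 1: ['bee', 'hard', 'at'] (min_width=11, slack=1)
Line 2: ['rice', 'storm'] (min_width=10, slack=2)
Line 3: ['dinosaur', 'sun'] (min_width=12, slack=0)
Line 4: ['mineral', 'fire'] (min_width=12, slack=0)
Line 5: ['this'] (min_width=4, slack=8)
Line 6: ['blackboard'] (min_width=10, slack=2)
Line 7: ['fish'] (min_width=4, slack=8)
Line 8: ['umbrella'] (min_width=8, slack=4)
Line 9: ['they'] (min_width=4, slack=8)
Line 10: ['butterfly'] (min_width=9, slack=3)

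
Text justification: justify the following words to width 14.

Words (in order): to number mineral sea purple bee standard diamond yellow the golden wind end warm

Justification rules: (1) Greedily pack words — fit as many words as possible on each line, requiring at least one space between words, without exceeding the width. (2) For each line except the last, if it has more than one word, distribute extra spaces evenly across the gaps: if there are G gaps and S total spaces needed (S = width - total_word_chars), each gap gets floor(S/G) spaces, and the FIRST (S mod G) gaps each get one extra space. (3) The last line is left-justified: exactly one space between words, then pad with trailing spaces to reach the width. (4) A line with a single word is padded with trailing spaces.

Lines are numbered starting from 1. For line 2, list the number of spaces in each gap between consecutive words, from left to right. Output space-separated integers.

Answer: 4

Derivation:
Line 1: ['to', 'number'] (min_width=9, slack=5)
Line 2: ['mineral', 'sea'] (min_width=11, slack=3)
Line 3: ['purple', 'bee'] (min_width=10, slack=4)
Line 4: ['standard'] (min_width=8, slack=6)
Line 5: ['diamond', 'yellow'] (min_width=14, slack=0)
Line 6: ['the', 'golden'] (min_width=10, slack=4)
Line 7: ['wind', 'end', 'warm'] (min_width=13, slack=1)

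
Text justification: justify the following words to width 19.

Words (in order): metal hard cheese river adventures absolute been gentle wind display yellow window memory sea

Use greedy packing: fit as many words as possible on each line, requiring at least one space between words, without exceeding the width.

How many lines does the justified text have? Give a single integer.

Answer: 6

Derivation:
Line 1: ['metal', 'hard', 'cheese'] (min_width=17, slack=2)
Line 2: ['river', 'adventures'] (min_width=16, slack=3)
Line 3: ['absolute', 'been'] (min_width=13, slack=6)
Line 4: ['gentle', 'wind', 'display'] (min_width=19, slack=0)
Line 5: ['yellow', 'window'] (min_width=13, slack=6)
Line 6: ['memory', 'sea'] (min_width=10, slack=9)
Total lines: 6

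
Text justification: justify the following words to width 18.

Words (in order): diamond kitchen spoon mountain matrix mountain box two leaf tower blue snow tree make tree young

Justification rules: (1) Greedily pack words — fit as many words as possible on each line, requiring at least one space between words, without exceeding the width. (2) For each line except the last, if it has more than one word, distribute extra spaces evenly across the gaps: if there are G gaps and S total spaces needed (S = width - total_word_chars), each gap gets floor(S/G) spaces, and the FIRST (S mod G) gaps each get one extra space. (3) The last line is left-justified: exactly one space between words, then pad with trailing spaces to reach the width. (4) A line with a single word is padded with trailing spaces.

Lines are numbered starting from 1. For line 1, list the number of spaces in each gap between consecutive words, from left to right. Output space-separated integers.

Line 1: ['diamond', 'kitchen'] (min_width=15, slack=3)
Line 2: ['spoon', 'mountain'] (min_width=14, slack=4)
Line 3: ['matrix', 'mountain'] (min_width=15, slack=3)
Line 4: ['box', 'two', 'leaf', 'tower'] (min_width=18, slack=0)
Line 5: ['blue', 'snow', 'tree'] (min_width=14, slack=4)
Line 6: ['make', 'tree', 'young'] (min_width=15, slack=3)

Answer: 4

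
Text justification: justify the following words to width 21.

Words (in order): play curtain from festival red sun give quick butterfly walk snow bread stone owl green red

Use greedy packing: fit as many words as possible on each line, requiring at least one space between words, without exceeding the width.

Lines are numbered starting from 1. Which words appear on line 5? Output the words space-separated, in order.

Answer: green red

Derivation:
Line 1: ['play', 'curtain', 'from'] (min_width=17, slack=4)
Line 2: ['festival', 'red', 'sun', 'give'] (min_width=21, slack=0)
Line 3: ['quick', 'butterfly', 'walk'] (min_width=20, slack=1)
Line 4: ['snow', 'bread', 'stone', 'owl'] (min_width=20, slack=1)
Line 5: ['green', 'red'] (min_width=9, slack=12)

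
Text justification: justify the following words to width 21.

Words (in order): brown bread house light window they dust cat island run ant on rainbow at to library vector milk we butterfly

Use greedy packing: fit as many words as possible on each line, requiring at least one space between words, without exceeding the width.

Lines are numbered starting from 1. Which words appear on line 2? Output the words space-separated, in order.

Answer: light window they

Derivation:
Line 1: ['brown', 'bread', 'house'] (min_width=17, slack=4)
Line 2: ['light', 'window', 'they'] (min_width=17, slack=4)
Line 3: ['dust', 'cat', 'island', 'run'] (min_width=19, slack=2)
Line 4: ['ant', 'on', 'rainbow', 'at', 'to'] (min_width=20, slack=1)
Line 5: ['library', 'vector', 'milk'] (min_width=19, slack=2)
Line 6: ['we', 'butterfly'] (min_width=12, slack=9)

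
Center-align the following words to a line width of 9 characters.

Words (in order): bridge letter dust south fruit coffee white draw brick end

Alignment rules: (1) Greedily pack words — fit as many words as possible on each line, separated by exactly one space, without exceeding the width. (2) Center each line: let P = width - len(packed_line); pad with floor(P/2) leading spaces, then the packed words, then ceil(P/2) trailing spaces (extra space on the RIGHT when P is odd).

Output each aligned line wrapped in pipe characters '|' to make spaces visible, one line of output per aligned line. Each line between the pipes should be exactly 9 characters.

Line 1: ['bridge'] (min_width=6, slack=3)
Line 2: ['letter'] (min_width=6, slack=3)
Line 3: ['dust'] (min_width=4, slack=5)
Line 4: ['south'] (min_width=5, slack=4)
Line 5: ['fruit'] (min_width=5, slack=4)
Line 6: ['coffee'] (min_width=6, slack=3)
Line 7: ['white'] (min_width=5, slack=4)
Line 8: ['draw'] (min_width=4, slack=5)
Line 9: ['brick', 'end'] (min_width=9, slack=0)

Answer: | bridge  |
| letter  |
|  dust   |
|  south  |
|  fruit  |
| coffee  |
|  white  |
|  draw   |
|brick end|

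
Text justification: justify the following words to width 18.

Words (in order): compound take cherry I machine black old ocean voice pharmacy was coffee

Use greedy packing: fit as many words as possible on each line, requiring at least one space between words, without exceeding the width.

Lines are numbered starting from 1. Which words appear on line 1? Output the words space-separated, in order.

Line 1: ['compound', 'take'] (min_width=13, slack=5)
Line 2: ['cherry', 'I', 'machine'] (min_width=16, slack=2)
Line 3: ['black', 'old', 'ocean'] (min_width=15, slack=3)
Line 4: ['voice', 'pharmacy', 'was'] (min_width=18, slack=0)
Line 5: ['coffee'] (min_width=6, slack=12)

Answer: compound take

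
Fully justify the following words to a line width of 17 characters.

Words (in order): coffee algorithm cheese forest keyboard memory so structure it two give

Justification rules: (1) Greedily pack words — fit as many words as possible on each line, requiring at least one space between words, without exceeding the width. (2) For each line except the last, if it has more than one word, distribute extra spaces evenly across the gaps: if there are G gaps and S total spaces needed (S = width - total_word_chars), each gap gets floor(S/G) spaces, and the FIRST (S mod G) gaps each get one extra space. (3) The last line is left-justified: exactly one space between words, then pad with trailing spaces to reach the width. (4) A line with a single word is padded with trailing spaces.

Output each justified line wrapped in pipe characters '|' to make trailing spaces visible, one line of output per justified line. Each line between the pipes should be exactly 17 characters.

Answer: |coffee  algorithm|
|cheese     forest|
|keyboard   memory|
|so  structure  it|
|two give         |

Derivation:
Line 1: ['coffee', 'algorithm'] (min_width=16, slack=1)
Line 2: ['cheese', 'forest'] (min_width=13, slack=4)
Line 3: ['keyboard', 'memory'] (min_width=15, slack=2)
Line 4: ['so', 'structure', 'it'] (min_width=15, slack=2)
Line 5: ['two', 'give'] (min_width=8, slack=9)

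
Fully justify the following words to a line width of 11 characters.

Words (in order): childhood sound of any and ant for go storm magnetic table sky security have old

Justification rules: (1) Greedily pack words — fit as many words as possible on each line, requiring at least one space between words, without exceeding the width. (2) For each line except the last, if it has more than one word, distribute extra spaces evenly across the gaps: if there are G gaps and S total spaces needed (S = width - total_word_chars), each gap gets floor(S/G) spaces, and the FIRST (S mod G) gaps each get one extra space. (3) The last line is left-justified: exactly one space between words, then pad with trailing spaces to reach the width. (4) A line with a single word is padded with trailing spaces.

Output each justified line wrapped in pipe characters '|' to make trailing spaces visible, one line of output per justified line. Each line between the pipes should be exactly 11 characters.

Line 1: ['childhood'] (min_width=9, slack=2)
Line 2: ['sound', 'of'] (min_width=8, slack=3)
Line 3: ['any', 'and', 'ant'] (min_width=11, slack=0)
Line 4: ['for', 'go'] (min_width=6, slack=5)
Line 5: ['storm'] (min_width=5, slack=6)
Line 6: ['magnetic'] (min_width=8, slack=3)
Line 7: ['table', 'sky'] (min_width=9, slack=2)
Line 8: ['security'] (min_width=8, slack=3)
Line 9: ['have', 'old'] (min_width=8, slack=3)

Answer: |childhood  |
|sound    of|
|any and ant|
|for      go|
|storm      |
|magnetic   |
|table   sky|
|security   |
|have old   |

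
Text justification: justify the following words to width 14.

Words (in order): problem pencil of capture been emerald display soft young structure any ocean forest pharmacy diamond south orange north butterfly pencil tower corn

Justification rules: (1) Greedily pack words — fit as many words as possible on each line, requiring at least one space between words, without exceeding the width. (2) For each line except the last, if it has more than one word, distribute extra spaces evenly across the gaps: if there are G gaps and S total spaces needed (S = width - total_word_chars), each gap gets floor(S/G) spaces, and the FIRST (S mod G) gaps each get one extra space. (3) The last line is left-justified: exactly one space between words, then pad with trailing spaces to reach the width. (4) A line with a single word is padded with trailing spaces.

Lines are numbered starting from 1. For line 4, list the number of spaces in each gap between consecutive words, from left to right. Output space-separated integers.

Line 1: ['problem', 'pencil'] (min_width=14, slack=0)
Line 2: ['of', 'capture'] (min_width=10, slack=4)
Line 3: ['been', 'emerald'] (min_width=12, slack=2)
Line 4: ['display', 'soft'] (min_width=12, slack=2)
Line 5: ['young'] (min_width=5, slack=9)
Line 6: ['structure', 'any'] (min_width=13, slack=1)
Line 7: ['ocean', 'forest'] (min_width=12, slack=2)
Line 8: ['pharmacy'] (min_width=8, slack=6)
Line 9: ['diamond', 'south'] (min_width=13, slack=1)
Line 10: ['orange', 'north'] (min_width=12, slack=2)
Line 11: ['butterfly'] (min_width=9, slack=5)
Line 12: ['pencil', 'tower'] (min_width=12, slack=2)
Line 13: ['corn'] (min_width=4, slack=10)

Answer: 3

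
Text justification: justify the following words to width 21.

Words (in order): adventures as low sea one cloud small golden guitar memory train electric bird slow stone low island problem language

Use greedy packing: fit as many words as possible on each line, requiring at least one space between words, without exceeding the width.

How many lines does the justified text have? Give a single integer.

Line 1: ['adventures', 'as', 'low', 'sea'] (min_width=21, slack=0)
Line 2: ['one', 'cloud', 'small'] (min_width=15, slack=6)
Line 3: ['golden', 'guitar', 'memory'] (min_width=20, slack=1)
Line 4: ['train', 'electric', 'bird'] (min_width=19, slack=2)
Line 5: ['slow', 'stone', 'low', 'island'] (min_width=21, slack=0)
Line 6: ['problem', 'language'] (min_width=16, slack=5)
Total lines: 6

Answer: 6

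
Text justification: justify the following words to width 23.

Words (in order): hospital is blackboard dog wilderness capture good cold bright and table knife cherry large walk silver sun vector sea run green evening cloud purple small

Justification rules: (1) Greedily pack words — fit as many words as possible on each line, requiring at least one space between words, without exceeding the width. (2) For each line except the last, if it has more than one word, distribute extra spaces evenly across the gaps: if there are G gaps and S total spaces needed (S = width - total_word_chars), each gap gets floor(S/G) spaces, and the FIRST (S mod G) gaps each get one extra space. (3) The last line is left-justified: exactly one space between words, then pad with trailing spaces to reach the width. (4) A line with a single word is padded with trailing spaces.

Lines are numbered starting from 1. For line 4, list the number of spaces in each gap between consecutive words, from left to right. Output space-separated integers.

Answer: 4 3

Derivation:
Line 1: ['hospital', 'is', 'blackboard'] (min_width=22, slack=1)
Line 2: ['dog', 'wilderness', 'capture'] (min_width=22, slack=1)
Line 3: ['good', 'cold', 'bright', 'and'] (min_width=20, slack=3)
Line 4: ['table', 'knife', 'cherry'] (min_width=18, slack=5)
Line 5: ['large', 'walk', 'silver', 'sun'] (min_width=21, slack=2)
Line 6: ['vector', 'sea', 'run', 'green'] (min_width=20, slack=3)
Line 7: ['evening', 'cloud', 'purple'] (min_width=20, slack=3)
Line 8: ['small'] (min_width=5, slack=18)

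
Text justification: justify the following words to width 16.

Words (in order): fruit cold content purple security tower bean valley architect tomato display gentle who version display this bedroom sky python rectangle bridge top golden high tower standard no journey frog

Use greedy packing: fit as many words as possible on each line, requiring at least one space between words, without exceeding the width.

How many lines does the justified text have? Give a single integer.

Line 1: ['fruit', 'cold'] (min_width=10, slack=6)
Line 2: ['content', 'purple'] (min_width=14, slack=2)
Line 3: ['security', 'tower'] (min_width=14, slack=2)
Line 4: ['bean', 'valley'] (min_width=11, slack=5)
Line 5: ['architect', 'tomato'] (min_width=16, slack=0)
Line 6: ['display', 'gentle'] (min_width=14, slack=2)
Line 7: ['who', 'version'] (min_width=11, slack=5)
Line 8: ['display', 'this'] (min_width=12, slack=4)
Line 9: ['bedroom', 'sky'] (min_width=11, slack=5)
Line 10: ['python', 'rectangle'] (min_width=16, slack=0)
Line 11: ['bridge', 'top'] (min_width=10, slack=6)
Line 12: ['golden', 'high'] (min_width=11, slack=5)
Line 13: ['tower', 'standard'] (min_width=14, slack=2)
Line 14: ['no', 'journey', 'frog'] (min_width=15, slack=1)
Total lines: 14

Answer: 14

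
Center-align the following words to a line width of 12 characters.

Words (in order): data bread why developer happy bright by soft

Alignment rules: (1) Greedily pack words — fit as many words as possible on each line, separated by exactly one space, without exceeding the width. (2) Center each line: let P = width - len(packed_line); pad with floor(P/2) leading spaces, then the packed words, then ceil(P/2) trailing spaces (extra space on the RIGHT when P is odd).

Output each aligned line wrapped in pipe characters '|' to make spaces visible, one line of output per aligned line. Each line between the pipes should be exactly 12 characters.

Line 1: ['data', 'bread'] (min_width=10, slack=2)
Line 2: ['why'] (min_width=3, slack=9)
Line 3: ['developer'] (min_width=9, slack=3)
Line 4: ['happy', 'bright'] (min_width=12, slack=0)
Line 5: ['by', 'soft'] (min_width=7, slack=5)

Answer: | data bread |
|    why     |
| developer  |
|happy bright|
|  by soft   |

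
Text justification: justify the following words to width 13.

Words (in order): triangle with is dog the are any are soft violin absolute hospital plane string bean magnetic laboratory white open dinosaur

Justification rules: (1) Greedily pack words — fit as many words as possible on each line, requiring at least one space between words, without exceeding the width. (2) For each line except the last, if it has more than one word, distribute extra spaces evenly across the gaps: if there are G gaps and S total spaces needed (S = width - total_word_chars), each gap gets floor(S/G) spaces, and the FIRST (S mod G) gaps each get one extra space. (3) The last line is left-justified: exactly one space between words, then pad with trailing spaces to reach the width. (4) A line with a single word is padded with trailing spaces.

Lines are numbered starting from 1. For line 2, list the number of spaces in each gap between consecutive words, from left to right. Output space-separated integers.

Answer: 3 2

Derivation:
Line 1: ['triangle', 'with'] (min_width=13, slack=0)
Line 2: ['is', 'dog', 'the'] (min_width=10, slack=3)
Line 3: ['are', 'any', 'are'] (min_width=11, slack=2)
Line 4: ['soft', 'violin'] (min_width=11, slack=2)
Line 5: ['absolute'] (min_width=8, slack=5)
Line 6: ['hospital'] (min_width=8, slack=5)
Line 7: ['plane', 'string'] (min_width=12, slack=1)
Line 8: ['bean', 'magnetic'] (min_width=13, slack=0)
Line 9: ['laboratory'] (min_width=10, slack=3)
Line 10: ['white', 'open'] (min_width=10, slack=3)
Line 11: ['dinosaur'] (min_width=8, slack=5)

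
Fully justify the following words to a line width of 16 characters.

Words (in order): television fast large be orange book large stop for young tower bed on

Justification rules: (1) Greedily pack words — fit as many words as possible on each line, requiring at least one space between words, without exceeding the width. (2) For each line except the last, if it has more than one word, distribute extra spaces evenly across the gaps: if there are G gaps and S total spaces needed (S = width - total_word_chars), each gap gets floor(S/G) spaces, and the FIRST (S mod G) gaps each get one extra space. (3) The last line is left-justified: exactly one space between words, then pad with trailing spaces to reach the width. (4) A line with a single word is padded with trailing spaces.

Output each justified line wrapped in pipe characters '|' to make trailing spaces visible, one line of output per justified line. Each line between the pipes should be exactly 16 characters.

Answer: |television  fast|
|large  be orange|
|book  large stop|
|for  young tower|
|bed on          |

Derivation:
Line 1: ['television', 'fast'] (min_width=15, slack=1)
Line 2: ['large', 'be', 'orange'] (min_width=15, slack=1)
Line 3: ['book', 'large', 'stop'] (min_width=15, slack=1)
Line 4: ['for', 'young', 'tower'] (min_width=15, slack=1)
Line 5: ['bed', 'on'] (min_width=6, slack=10)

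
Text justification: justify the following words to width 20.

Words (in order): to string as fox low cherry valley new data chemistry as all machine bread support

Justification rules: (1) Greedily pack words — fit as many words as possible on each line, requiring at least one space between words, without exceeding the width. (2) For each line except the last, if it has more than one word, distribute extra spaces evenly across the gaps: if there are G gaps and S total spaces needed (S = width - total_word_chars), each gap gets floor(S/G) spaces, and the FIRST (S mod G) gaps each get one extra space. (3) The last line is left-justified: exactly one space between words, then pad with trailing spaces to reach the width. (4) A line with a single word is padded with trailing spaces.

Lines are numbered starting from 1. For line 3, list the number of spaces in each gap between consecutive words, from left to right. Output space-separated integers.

Line 1: ['to', 'string', 'as', 'fox', 'low'] (min_width=20, slack=0)
Line 2: ['cherry', 'valley', 'new'] (min_width=17, slack=3)
Line 3: ['data', 'chemistry', 'as'] (min_width=17, slack=3)
Line 4: ['all', 'machine', 'bread'] (min_width=17, slack=3)
Line 5: ['support'] (min_width=7, slack=13)

Answer: 3 2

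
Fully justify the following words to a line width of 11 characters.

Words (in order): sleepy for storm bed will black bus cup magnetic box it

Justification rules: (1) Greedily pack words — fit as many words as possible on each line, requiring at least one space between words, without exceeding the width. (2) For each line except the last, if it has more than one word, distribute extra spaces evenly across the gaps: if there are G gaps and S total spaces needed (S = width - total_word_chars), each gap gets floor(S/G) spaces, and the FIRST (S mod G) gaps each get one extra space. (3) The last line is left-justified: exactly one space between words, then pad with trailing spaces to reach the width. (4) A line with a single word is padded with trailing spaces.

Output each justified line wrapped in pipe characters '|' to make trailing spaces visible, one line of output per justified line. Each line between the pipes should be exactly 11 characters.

Line 1: ['sleepy', 'for'] (min_width=10, slack=1)
Line 2: ['storm', 'bed'] (min_width=9, slack=2)
Line 3: ['will', 'black'] (min_width=10, slack=1)
Line 4: ['bus', 'cup'] (min_width=7, slack=4)
Line 5: ['magnetic'] (min_width=8, slack=3)
Line 6: ['box', 'it'] (min_width=6, slack=5)

Answer: |sleepy  for|
|storm   bed|
|will  black|
|bus     cup|
|magnetic   |
|box it     |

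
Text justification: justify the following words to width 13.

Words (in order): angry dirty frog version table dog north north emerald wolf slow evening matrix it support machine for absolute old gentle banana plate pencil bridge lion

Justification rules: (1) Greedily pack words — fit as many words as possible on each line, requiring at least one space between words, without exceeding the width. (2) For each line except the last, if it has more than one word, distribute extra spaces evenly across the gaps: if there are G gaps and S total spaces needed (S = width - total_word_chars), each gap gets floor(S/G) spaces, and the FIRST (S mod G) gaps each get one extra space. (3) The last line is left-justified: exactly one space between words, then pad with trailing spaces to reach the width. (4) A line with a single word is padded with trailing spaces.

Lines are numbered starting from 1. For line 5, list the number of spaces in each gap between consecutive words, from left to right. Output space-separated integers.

Answer: 2

Derivation:
Line 1: ['angry', 'dirty'] (min_width=11, slack=2)
Line 2: ['frog', 'version'] (min_width=12, slack=1)
Line 3: ['table', 'dog'] (min_width=9, slack=4)
Line 4: ['north', 'north'] (min_width=11, slack=2)
Line 5: ['emerald', 'wolf'] (min_width=12, slack=1)
Line 6: ['slow', 'evening'] (min_width=12, slack=1)
Line 7: ['matrix', 'it'] (min_width=9, slack=4)
Line 8: ['support'] (min_width=7, slack=6)
Line 9: ['machine', 'for'] (min_width=11, slack=2)
Line 10: ['absolute', 'old'] (min_width=12, slack=1)
Line 11: ['gentle', 'banana'] (min_width=13, slack=0)
Line 12: ['plate', 'pencil'] (min_width=12, slack=1)
Line 13: ['bridge', 'lion'] (min_width=11, slack=2)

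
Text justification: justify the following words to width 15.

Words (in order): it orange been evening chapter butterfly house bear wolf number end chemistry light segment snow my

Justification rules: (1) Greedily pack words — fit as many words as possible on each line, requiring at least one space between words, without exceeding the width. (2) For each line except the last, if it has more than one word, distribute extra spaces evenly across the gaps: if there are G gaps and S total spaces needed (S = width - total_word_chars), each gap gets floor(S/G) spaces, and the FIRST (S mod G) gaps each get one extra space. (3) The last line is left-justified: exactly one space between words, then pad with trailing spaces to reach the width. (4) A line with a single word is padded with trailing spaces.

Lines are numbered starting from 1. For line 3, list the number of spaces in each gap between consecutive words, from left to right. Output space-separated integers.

Line 1: ['it', 'orange', 'been'] (min_width=14, slack=1)
Line 2: ['evening', 'chapter'] (min_width=15, slack=0)
Line 3: ['butterfly', 'house'] (min_width=15, slack=0)
Line 4: ['bear', 'wolf'] (min_width=9, slack=6)
Line 5: ['number', 'end'] (min_width=10, slack=5)
Line 6: ['chemistry', 'light'] (min_width=15, slack=0)
Line 7: ['segment', 'snow', 'my'] (min_width=15, slack=0)

Answer: 1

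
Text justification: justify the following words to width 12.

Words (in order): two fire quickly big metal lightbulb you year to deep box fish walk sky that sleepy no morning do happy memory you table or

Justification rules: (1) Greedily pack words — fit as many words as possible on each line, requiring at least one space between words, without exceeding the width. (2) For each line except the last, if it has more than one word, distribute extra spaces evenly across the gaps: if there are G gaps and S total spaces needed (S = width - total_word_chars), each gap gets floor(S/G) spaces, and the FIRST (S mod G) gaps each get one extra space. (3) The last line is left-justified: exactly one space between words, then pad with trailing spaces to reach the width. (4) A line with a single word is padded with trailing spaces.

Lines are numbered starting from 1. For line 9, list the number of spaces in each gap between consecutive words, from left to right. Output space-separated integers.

Line 1: ['two', 'fire'] (min_width=8, slack=4)
Line 2: ['quickly', 'big'] (min_width=11, slack=1)
Line 3: ['metal'] (min_width=5, slack=7)
Line 4: ['lightbulb'] (min_width=9, slack=3)
Line 5: ['you', 'year', 'to'] (min_width=11, slack=1)
Line 6: ['deep', 'box'] (min_width=8, slack=4)
Line 7: ['fish', 'walk'] (min_width=9, slack=3)
Line 8: ['sky', 'that'] (min_width=8, slack=4)
Line 9: ['sleepy', 'no'] (min_width=9, slack=3)
Line 10: ['morning', 'do'] (min_width=10, slack=2)
Line 11: ['happy', 'memory'] (min_width=12, slack=0)
Line 12: ['you', 'table', 'or'] (min_width=12, slack=0)

Answer: 4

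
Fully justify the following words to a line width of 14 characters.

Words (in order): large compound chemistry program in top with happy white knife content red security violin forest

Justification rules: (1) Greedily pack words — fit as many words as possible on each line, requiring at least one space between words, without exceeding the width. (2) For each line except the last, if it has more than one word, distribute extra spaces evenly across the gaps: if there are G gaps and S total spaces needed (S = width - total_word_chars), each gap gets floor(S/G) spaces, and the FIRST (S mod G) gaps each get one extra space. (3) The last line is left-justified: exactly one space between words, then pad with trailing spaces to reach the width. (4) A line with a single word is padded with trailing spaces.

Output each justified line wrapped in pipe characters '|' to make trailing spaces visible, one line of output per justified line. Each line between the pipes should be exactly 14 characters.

Line 1: ['large', 'compound'] (min_width=14, slack=0)
Line 2: ['chemistry'] (min_width=9, slack=5)
Line 3: ['program', 'in', 'top'] (min_width=14, slack=0)
Line 4: ['with', 'happy'] (min_width=10, slack=4)
Line 5: ['white', 'knife'] (min_width=11, slack=3)
Line 6: ['content', 'red'] (min_width=11, slack=3)
Line 7: ['security'] (min_width=8, slack=6)
Line 8: ['violin', 'forest'] (min_width=13, slack=1)

Answer: |large compound|
|chemistry     |
|program in top|
|with     happy|
|white    knife|
|content    red|
|security      |
|violin forest |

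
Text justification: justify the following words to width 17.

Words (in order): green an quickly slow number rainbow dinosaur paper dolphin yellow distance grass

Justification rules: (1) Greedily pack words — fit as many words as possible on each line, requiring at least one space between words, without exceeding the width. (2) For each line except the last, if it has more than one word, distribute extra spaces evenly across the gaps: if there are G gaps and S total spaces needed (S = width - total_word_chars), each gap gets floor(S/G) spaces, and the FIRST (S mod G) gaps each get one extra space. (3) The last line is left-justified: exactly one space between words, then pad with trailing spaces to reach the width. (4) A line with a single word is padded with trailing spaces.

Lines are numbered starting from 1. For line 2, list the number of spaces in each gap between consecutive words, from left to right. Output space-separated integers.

Line 1: ['green', 'an', 'quickly'] (min_width=16, slack=1)
Line 2: ['slow', 'number'] (min_width=11, slack=6)
Line 3: ['rainbow', 'dinosaur'] (min_width=16, slack=1)
Line 4: ['paper', 'dolphin'] (min_width=13, slack=4)
Line 5: ['yellow', 'distance'] (min_width=15, slack=2)
Line 6: ['grass'] (min_width=5, slack=12)

Answer: 7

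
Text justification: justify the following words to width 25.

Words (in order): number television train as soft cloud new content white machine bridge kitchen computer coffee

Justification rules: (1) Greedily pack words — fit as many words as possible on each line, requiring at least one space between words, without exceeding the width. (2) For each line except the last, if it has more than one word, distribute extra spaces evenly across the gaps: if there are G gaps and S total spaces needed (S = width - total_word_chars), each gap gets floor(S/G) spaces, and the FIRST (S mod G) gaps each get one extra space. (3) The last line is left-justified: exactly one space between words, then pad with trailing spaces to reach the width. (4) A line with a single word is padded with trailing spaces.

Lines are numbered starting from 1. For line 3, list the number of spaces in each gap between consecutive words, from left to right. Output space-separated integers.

Line 1: ['number', 'television', 'train'] (min_width=23, slack=2)
Line 2: ['as', 'soft', 'cloud', 'new', 'content'] (min_width=25, slack=0)
Line 3: ['white', 'machine', 'bridge'] (min_width=20, slack=5)
Line 4: ['kitchen', 'computer', 'coffee'] (min_width=23, slack=2)

Answer: 4 3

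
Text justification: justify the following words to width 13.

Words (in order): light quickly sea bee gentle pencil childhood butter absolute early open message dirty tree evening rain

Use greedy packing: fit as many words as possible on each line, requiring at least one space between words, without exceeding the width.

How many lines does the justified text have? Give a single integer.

Line 1: ['light', 'quickly'] (min_width=13, slack=0)
Line 2: ['sea', 'bee'] (min_width=7, slack=6)
Line 3: ['gentle', 'pencil'] (min_width=13, slack=0)
Line 4: ['childhood'] (min_width=9, slack=4)
Line 5: ['butter'] (min_width=6, slack=7)
Line 6: ['absolute'] (min_width=8, slack=5)
Line 7: ['early', 'open'] (min_width=10, slack=3)
Line 8: ['message', 'dirty'] (min_width=13, slack=0)
Line 9: ['tree', 'evening'] (min_width=12, slack=1)
Line 10: ['rain'] (min_width=4, slack=9)
Total lines: 10

Answer: 10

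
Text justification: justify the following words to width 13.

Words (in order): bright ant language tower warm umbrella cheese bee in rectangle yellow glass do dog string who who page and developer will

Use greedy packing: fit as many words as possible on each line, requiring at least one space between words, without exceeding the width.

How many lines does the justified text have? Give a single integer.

Line 1: ['bright', 'ant'] (min_width=10, slack=3)
Line 2: ['language'] (min_width=8, slack=5)
Line 3: ['tower', 'warm'] (min_width=10, slack=3)
Line 4: ['umbrella'] (min_width=8, slack=5)
Line 5: ['cheese', 'bee', 'in'] (min_width=13, slack=0)
Line 6: ['rectangle'] (min_width=9, slack=4)
Line 7: ['yellow', 'glass'] (min_width=12, slack=1)
Line 8: ['do', 'dog', 'string'] (min_width=13, slack=0)
Line 9: ['who', 'who', 'page'] (min_width=12, slack=1)
Line 10: ['and', 'developer'] (min_width=13, slack=0)
Line 11: ['will'] (min_width=4, slack=9)
Total lines: 11

Answer: 11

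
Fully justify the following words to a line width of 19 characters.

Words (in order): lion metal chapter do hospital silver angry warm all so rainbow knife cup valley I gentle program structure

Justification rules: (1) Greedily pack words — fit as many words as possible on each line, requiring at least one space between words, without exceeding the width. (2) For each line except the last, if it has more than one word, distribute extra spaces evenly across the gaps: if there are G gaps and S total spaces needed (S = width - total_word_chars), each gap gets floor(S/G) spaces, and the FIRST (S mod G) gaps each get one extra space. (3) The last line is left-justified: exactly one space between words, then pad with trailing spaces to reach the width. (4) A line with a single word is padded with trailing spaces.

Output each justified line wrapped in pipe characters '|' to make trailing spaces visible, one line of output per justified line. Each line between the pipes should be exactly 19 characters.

Line 1: ['lion', 'metal', 'chapter'] (min_width=18, slack=1)
Line 2: ['do', 'hospital', 'silver'] (min_width=18, slack=1)
Line 3: ['angry', 'warm', 'all', 'so'] (min_width=17, slack=2)
Line 4: ['rainbow', 'knife', 'cup'] (min_width=17, slack=2)
Line 5: ['valley', 'I', 'gentle'] (min_width=15, slack=4)
Line 6: ['program', 'structure'] (min_width=17, slack=2)

Answer: |lion  metal chapter|
|do  hospital silver|
|angry  warm  all so|
|rainbow  knife  cup|
|valley   I   gentle|
|program structure  |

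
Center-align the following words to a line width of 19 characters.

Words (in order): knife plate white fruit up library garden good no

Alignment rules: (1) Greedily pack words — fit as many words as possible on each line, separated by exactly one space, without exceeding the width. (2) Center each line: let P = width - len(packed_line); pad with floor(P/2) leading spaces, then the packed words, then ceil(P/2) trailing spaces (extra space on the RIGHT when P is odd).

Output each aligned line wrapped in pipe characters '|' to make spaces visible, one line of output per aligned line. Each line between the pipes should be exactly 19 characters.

Line 1: ['knife', 'plate', 'white'] (min_width=17, slack=2)
Line 2: ['fruit', 'up', 'library'] (min_width=16, slack=3)
Line 3: ['garden', 'good', 'no'] (min_width=14, slack=5)

Answer: | knife plate white |
| fruit up library  |
|  garden good no   |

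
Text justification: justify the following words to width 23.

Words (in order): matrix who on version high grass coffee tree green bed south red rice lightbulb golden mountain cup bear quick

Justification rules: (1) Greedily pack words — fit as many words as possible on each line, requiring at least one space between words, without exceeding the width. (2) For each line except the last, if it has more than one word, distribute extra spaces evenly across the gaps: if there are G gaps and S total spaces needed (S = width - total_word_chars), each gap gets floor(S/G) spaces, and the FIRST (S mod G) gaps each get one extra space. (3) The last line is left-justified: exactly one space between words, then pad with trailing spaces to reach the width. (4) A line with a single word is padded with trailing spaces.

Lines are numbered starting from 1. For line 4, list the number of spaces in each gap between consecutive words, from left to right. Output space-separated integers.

Line 1: ['matrix', 'who', 'on', 'version'] (min_width=21, slack=2)
Line 2: ['high', 'grass', 'coffee', 'tree'] (min_width=22, slack=1)
Line 3: ['green', 'bed', 'south', 'red'] (min_width=19, slack=4)
Line 4: ['rice', 'lightbulb', 'golden'] (min_width=21, slack=2)
Line 5: ['mountain', 'cup', 'bear', 'quick'] (min_width=23, slack=0)

Answer: 2 2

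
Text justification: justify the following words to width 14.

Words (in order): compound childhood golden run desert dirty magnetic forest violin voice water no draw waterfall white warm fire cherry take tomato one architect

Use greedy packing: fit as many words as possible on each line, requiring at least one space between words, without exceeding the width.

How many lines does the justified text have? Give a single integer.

Answer: 12

Derivation:
Line 1: ['compound'] (min_width=8, slack=6)
Line 2: ['childhood'] (min_width=9, slack=5)
Line 3: ['golden', 'run'] (min_width=10, slack=4)
Line 4: ['desert', 'dirty'] (min_width=12, slack=2)
Line 5: ['magnetic'] (min_width=8, slack=6)
Line 6: ['forest', 'violin'] (min_width=13, slack=1)
Line 7: ['voice', 'water', 'no'] (min_width=14, slack=0)
Line 8: ['draw', 'waterfall'] (min_width=14, slack=0)
Line 9: ['white', 'warm'] (min_width=10, slack=4)
Line 10: ['fire', 'cherry'] (min_width=11, slack=3)
Line 11: ['take', 'tomato'] (min_width=11, slack=3)
Line 12: ['one', 'architect'] (min_width=13, slack=1)
Total lines: 12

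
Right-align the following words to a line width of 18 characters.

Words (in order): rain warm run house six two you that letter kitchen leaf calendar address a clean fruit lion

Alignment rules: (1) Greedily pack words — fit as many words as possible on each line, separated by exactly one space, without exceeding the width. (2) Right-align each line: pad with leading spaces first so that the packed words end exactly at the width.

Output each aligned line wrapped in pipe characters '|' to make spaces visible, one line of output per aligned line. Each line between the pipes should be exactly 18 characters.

Answer: |     rain warm run|
| house six two you|
|       that letter|
|      kitchen leaf|
|calendar address a|
|  clean fruit lion|

Derivation:
Line 1: ['rain', 'warm', 'run'] (min_width=13, slack=5)
Line 2: ['house', 'six', 'two', 'you'] (min_width=17, slack=1)
Line 3: ['that', 'letter'] (min_width=11, slack=7)
Line 4: ['kitchen', 'leaf'] (min_width=12, slack=6)
Line 5: ['calendar', 'address', 'a'] (min_width=18, slack=0)
Line 6: ['clean', 'fruit', 'lion'] (min_width=16, slack=2)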